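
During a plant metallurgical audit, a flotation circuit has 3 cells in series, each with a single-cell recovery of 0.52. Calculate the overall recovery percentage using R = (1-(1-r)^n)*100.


Complement of single-cell recovery:
1 - r = 1 - 0.52 = 0.48
Raise to power n:
(1 - r)^3 = 0.48^3 = 0.110592
Overall recovery:
R = (1 - 0.110592) * 100
= 88.9408%

88.9408%


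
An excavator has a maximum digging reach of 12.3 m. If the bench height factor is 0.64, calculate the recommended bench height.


Bench height = reach * factor
= 12.3 * 0.64
= 7.872 m

7.872 m


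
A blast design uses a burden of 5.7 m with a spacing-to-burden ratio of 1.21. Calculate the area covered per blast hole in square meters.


First, find the spacing:
Spacing = burden * ratio = 5.7 * 1.21
= 6.897 m
Then, calculate the area:
Area = burden * spacing = 5.7 * 6.897
= 39.3129 m^2

39.3129 m^2


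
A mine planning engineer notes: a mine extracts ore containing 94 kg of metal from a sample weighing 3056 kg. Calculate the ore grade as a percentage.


Ore grade = (metal mass / ore mass) * 100
= (94 / 3056) * 100
= 0.0307591623 * 100
= 3.0759%

3.0759%


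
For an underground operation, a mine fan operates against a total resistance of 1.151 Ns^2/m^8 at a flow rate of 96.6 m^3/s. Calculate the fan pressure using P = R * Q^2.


Compute Q^2:
Q^2 = 96.6^2 = 9331.56
Compute pressure:
P = R * Q^2 = 1.151 * 9331.56
= 10740.6256 Pa

10740.6256 Pa


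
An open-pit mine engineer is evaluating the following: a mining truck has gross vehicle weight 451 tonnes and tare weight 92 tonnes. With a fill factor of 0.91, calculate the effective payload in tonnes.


326.69 tonnes

Maximum payload = gross - tare
= 451 - 92 = 359 tonnes
Effective payload = max payload * fill factor
= 359 * 0.91
= 326.69 tonnes


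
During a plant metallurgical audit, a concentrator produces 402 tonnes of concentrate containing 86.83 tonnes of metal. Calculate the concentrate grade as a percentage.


Grade = (metal in concentrate / concentrate mass) * 100
= (86.83 / 402) * 100
= 0.2159950249 * 100
= 21.5995%

21.5995%


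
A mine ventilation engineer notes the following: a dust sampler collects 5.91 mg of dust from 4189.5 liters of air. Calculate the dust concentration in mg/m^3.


1.4107 mg/m^3

Convert liters to m^3: 1 m^3 = 1000 L
Concentration = mass / volume * 1000
= 5.91 / 4189.5 * 1000
= 0.001410669531 * 1000
= 1.4107 mg/m^3


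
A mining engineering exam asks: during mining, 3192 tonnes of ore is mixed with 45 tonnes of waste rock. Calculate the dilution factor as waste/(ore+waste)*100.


Total material = ore + waste
= 3192 + 45 = 3237 tonnes
Dilution = waste / total * 100
= 45 / 3237 * 100
= 0.01390176089 * 100
= 1.3902%

1.3902%


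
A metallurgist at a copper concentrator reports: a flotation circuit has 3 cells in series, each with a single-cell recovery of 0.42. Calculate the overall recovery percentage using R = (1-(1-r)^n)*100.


Complement of single-cell recovery:
1 - r = 1 - 0.42 = 0.58
Raise to power n:
(1 - r)^3 = 0.58^3 = 0.195112
Overall recovery:
R = (1 - 0.195112) * 100
= 80.4888%

80.4888%


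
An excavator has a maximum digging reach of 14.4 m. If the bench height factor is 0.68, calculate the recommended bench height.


Bench height = reach * factor
= 14.4 * 0.68
= 9.792 m

9.792 m


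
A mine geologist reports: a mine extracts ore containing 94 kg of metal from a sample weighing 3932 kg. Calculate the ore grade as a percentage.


2.3906%

Ore grade = (metal mass / ore mass) * 100
= (94 / 3932) * 100
= 0.02390640895 * 100
= 2.3906%


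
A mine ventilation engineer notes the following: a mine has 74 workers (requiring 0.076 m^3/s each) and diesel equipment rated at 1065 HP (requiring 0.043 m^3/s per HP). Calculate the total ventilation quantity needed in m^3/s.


51.419 m^3/s

Airflow for workers:
Q_people = 74 * 0.076 = 5.624 m^3/s
Airflow for diesel equipment:
Q_diesel = 1065 * 0.043 = 45.795 m^3/s
Total ventilation:
Q_total = 5.624 + 45.795
= 51.419 m^3/s


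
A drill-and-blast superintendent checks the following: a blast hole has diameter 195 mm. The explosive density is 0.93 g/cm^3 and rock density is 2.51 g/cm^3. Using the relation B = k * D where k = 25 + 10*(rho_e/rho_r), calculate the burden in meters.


5.5975 m

First, compute k:
rho_e / rho_r = 0.93 / 2.51 = 0.3705179283
k = 25 + 10 * 0.3705179283 = 28.70517928
Then, compute burden:
B = k * D / 1000 = 28.70517928 * 195 / 1000
= 5597.50996 / 1000
= 5.5975 m


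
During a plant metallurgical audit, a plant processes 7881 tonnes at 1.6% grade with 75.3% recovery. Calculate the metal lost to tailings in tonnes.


Total metal in feed:
= 7881 * 1.6 / 100 = 126.096 tonnes
Metal recovered:
= 126.096 * 75.3 / 100 = 94.950288 tonnes
Metal lost to tailings:
= 126.096 - 94.950288
= 31.1457 tonnes

31.1457 tonnes


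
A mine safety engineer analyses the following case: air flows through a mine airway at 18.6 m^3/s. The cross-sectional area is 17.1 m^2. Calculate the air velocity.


1.0877 m/s

Velocity = flow rate / cross-sectional area
= 18.6 / 17.1
= 1.0877 m/s


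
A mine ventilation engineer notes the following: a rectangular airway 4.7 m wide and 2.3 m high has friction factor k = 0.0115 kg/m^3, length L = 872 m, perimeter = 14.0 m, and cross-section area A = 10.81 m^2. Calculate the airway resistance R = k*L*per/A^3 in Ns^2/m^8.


Compute the numerator:
k * L * per = 0.0115 * 872 * 14.0
= 140.392
Compute the denominator:
A^3 = 10.81^3 = 1263.214441
Resistance:
R = 140.392 / 1263.214441
= 0.1111 Ns^2/m^8

0.1111 Ns^2/m^8


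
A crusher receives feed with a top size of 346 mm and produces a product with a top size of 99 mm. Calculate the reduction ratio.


3.4949

Reduction ratio = feed size / product size
= 346 / 99
= 3.4949


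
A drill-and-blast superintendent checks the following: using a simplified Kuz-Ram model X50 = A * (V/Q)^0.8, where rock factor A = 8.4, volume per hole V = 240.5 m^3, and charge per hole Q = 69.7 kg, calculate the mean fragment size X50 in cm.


22.6248 cm

Compute V/Q:
V/Q = 240.5 / 69.7 = 3.450502152
Raise to the power 0.8:
(V/Q)^0.8 = 3.450502152^0.8 = 2.693430924
Multiply by A:
X50 = 8.4 * 2.693430924
= 22.6248 cm


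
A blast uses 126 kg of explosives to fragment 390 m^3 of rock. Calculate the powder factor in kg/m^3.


Powder factor = explosive mass / rock volume
= 126 / 390
= 0.3231 kg/m^3

0.3231 kg/m^3


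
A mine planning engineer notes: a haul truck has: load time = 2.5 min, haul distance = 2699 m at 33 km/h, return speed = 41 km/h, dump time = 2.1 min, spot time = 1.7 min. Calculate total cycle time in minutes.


Convert haul speed to m/min: 33 * 1000/60 = 550 m/min
Haul time = 2699 / 550 = 4.907272727 min
Convert return speed to m/min: 41 * 1000/60 = 683.3333333 m/min
Return time = 2699 / 683.3333333 = 3.949756098 min
Total cycle time:
= 2.5 + 4.907272727 + 2.1 + 3.949756098 + 1.7
= 15.157 min

15.157 min


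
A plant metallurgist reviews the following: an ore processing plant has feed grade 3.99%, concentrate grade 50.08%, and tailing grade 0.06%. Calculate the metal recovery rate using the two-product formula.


98.6144%

Using the two-product formula:
R = 100 * c * (f - t) / (f * (c - t))
Numerator = 100 * 50.08 * (3.99 - 0.06)
= 100 * 50.08 * 3.93
= 19681.44
Denominator = 3.99 * (50.08 - 0.06)
= 3.99 * 50.02
= 199.5798
R = 19681.44 / 199.5798
= 98.6144%


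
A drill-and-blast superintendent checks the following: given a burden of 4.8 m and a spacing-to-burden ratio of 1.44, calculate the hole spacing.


6.912 m

Spacing = burden * ratio
= 4.8 * 1.44
= 6.912 m


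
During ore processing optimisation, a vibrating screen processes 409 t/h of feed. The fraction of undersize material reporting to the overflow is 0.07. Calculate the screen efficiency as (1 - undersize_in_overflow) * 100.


Screen efficiency = (1 - fraction of undersize in overflow) * 100
= (1 - 0.07) * 100
= 0.93 * 100
= 93.0%

93.0%


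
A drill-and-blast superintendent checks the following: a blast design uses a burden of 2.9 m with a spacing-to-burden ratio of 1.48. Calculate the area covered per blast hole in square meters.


12.4468 m^2

First, find the spacing:
Spacing = burden * ratio = 2.9 * 1.48
= 4.292 m
Then, calculate the area:
Area = burden * spacing = 2.9 * 4.292
= 12.4468 m^2


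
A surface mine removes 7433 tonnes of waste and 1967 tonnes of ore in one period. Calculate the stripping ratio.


Stripping ratio = waste tonnage / ore tonnage
= 7433 / 1967
= 3.7789

3.7789


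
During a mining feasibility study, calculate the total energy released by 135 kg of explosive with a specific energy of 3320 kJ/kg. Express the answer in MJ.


448.2 MJ

Energy = mass * specific_energy / 1000
= 135 * 3320 / 1000
= 448200 / 1000
= 448.2 MJ


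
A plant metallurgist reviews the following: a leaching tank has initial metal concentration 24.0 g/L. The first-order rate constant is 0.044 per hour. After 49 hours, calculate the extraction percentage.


Compute the exponent:
-k * t = -0.044 * 49 = -2.156
Remaining concentration:
C = 24.0 * exp(-2.156)
= 24.0 * 0.1157873454
= 2.778896289 g/L
Extracted = 24.0 - 2.778896289 = 21.22110371 g/L
Extraction % = 21.22110371 / 24.0 * 100
= 88.4213%

88.4213%


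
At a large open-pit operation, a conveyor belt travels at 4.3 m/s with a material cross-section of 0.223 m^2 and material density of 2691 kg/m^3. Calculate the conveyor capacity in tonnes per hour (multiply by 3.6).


9289.4396 t/h

Volumetric flow = speed * area
= 4.3 * 0.223 = 0.9589 m^3/s
Mass flow = volumetric * density
= 0.9589 * 2691 = 2580.3999 kg/s
Convert to t/h: multiply by 3.6
Capacity = 2580.3999 * 3.6
= 9289.4396 t/h


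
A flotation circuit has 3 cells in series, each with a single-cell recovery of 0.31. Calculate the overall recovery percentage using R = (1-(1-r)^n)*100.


Complement of single-cell recovery:
1 - r = 1 - 0.31 = 0.69
Raise to power n:
(1 - r)^3 = 0.69^3 = 0.328509
Overall recovery:
R = (1 - 0.328509) * 100
= 67.1491%

67.1491%


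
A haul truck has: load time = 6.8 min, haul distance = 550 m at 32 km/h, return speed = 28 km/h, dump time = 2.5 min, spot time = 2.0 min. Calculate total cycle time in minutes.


Convert haul speed to m/min: 32 * 1000/60 = 533.3333333 m/min
Haul time = 550 / 533.3333333 = 1.03125 min
Convert return speed to m/min: 28 * 1000/60 = 466.6666667 m/min
Return time = 550 / 466.6666667 = 1.178571429 min
Total cycle time:
= 6.8 + 1.03125 + 2.5 + 1.178571429 + 2.0
= 13.5098 min

13.5098 min


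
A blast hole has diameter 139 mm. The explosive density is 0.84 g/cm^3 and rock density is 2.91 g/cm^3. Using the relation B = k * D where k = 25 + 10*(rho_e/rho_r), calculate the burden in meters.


3.8762 m

First, compute k:
rho_e / rho_r = 0.84 / 2.91 = 0.2886597938
k = 25 + 10 * 0.2886597938 = 27.88659794
Then, compute burden:
B = k * D / 1000 = 27.88659794 * 139 / 1000
= 3876.237113 / 1000
= 3.8762 m


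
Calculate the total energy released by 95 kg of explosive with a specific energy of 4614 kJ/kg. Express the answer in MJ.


Energy = mass * specific_energy / 1000
= 95 * 4614 / 1000
= 438330 / 1000
= 438.33 MJ

438.33 MJ


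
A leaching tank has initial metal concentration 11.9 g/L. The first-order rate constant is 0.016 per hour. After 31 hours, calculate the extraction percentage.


Compute the exponent:
-k * t = -0.016 * 31 = -0.496
Remaining concentration:
C = 11.9 * exp(-0.496)
= 11.9 * 0.6089616411
= 7.246643529 g/L
Extracted = 11.9 - 7.246643529 = 4.653356471 g/L
Extraction % = 4.653356471 / 11.9 * 100
= 39.1038%

39.1038%


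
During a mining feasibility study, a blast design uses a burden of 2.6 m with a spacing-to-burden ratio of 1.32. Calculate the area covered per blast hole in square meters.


First, find the spacing:
Spacing = burden * ratio = 2.6 * 1.32
= 3.432 m
Then, calculate the area:
Area = burden * spacing = 2.6 * 3.432
= 8.9232 m^2

8.9232 m^2


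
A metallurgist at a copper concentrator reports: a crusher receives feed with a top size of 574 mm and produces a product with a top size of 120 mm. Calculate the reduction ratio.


Reduction ratio = feed size / product size
= 574 / 120
= 4.7833

4.7833


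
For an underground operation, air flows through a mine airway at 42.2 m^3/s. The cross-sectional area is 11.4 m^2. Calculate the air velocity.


3.7018 m/s

Velocity = flow rate / cross-sectional area
= 42.2 / 11.4
= 3.7018 m/s


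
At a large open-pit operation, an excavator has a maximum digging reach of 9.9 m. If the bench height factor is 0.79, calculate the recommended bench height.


Bench height = reach * factor
= 9.9 * 0.79
= 7.821 m

7.821 m


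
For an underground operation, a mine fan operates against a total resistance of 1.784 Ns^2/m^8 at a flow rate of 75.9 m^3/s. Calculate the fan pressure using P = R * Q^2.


10277.285 Pa

Compute Q^2:
Q^2 = 75.9^2 = 5760.81
Compute pressure:
P = R * Q^2 = 1.784 * 5760.81
= 10277.285 Pa


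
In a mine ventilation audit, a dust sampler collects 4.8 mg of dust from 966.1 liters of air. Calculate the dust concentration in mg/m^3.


Convert liters to m^3: 1 m^3 = 1000 L
Concentration = mass / volume * 1000
= 4.8 / 966.1 * 1000
= 0.004968429769 * 1000
= 4.9684 mg/m^3

4.9684 mg/m^3


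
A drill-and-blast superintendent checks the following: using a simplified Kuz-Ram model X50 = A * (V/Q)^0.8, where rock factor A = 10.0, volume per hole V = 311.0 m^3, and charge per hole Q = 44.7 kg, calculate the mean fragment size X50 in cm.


Compute V/Q:
V/Q = 311.0 / 44.7 = 6.957494407
Raise to the power 0.8:
(V/Q)^0.8 = 6.957494407^0.8 = 4.720220565
Multiply by A:
X50 = 10.0 * 4.720220565
= 47.2022 cm

47.2022 cm


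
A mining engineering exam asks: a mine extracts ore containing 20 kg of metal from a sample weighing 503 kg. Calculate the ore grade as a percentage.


3.9761%

Ore grade = (metal mass / ore mass) * 100
= (20 / 503) * 100
= 0.03976143141 * 100
= 3.9761%


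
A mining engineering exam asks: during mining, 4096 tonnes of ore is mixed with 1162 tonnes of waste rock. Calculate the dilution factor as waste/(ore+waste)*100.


Total material = ore + waste
= 4096 + 1162 = 5258 tonnes
Dilution = waste / total * 100
= 1162 / 5258 * 100
= 0.2209965766 * 100
= 22.0997%

22.0997%


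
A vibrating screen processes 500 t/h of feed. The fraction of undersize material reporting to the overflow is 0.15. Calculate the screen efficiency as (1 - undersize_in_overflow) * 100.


Screen efficiency = (1 - fraction of undersize in overflow) * 100
= (1 - 0.15) * 100
= 0.85 * 100
= 85.0%

85.0%


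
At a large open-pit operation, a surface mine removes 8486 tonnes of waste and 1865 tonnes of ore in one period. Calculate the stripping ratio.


Stripping ratio = waste tonnage / ore tonnage
= 8486 / 1865
= 4.5501

4.5501


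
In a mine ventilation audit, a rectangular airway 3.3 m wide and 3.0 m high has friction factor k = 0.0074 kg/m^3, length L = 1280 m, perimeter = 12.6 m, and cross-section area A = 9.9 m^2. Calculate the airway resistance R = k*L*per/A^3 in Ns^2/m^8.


Compute the numerator:
k * L * per = 0.0074 * 1280 * 12.6
= 119.3472
Compute the denominator:
A^3 = 9.9^3 = 970.299
Resistance:
R = 119.3472 / 970.299
= 0.123 Ns^2/m^8

0.123 Ns^2/m^8


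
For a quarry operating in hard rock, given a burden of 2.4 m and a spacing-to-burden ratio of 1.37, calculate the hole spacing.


Spacing = burden * ratio
= 2.4 * 1.37
= 3.288 m

3.288 m


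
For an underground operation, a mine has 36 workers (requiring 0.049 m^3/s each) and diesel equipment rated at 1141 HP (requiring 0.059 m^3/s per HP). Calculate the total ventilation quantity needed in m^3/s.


69.083 m^3/s

Airflow for workers:
Q_people = 36 * 0.049 = 1.764 m^3/s
Airflow for diesel equipment:
Q_diesel = 1141 * 0.059 = 67.319 m^3/s
Total ventilation:
Q_total = 1.764 + 67.319
= 69.083 m^3/s


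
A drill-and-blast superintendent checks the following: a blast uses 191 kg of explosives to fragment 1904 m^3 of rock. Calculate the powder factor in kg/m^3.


Powder factor = explosive mass / rock volume
= 191 / 1904
= 0.1003 kg/m^3

0.1003 kg/m^3


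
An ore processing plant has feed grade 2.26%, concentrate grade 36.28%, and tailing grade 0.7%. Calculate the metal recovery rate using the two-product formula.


Using the two-product formula:
R = 100 * c * (f - t) / (f * (c - t))
Numerator = 100 * 36.28 * (2.26 - 0.7)
= 100 * 36.28 * 1.56
= 5659.68
Denominator = 2.26 * (36.28 - 0.7)
= 2.26 * 35.58
= 80.4108
R = 5659.68 / 80.4108
= 70.3846%

70.3846%


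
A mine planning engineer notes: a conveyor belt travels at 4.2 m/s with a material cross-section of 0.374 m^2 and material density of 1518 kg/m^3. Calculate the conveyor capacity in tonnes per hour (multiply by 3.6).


Volumetric flow = speed * area
= 4.2 * 0.374 = 1.5708 m^3/s
Mass flow = volumetric * density
= 1.5708 * 1518 = 2384.4744 kg/s
Convert to t/h: multiply by 3.6
Capacity = 2384.4744 * 3.6
= 8584.1078 t/h

8584.1078 t/h


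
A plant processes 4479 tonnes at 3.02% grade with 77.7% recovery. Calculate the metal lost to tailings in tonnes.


30.1643 tonnes

Total metal in feed:
= 4479 * 3.02 / 100 = 135.2658 tonnes
Metal recovered:
= 135.2658 * 77.7 / 100 = 105.1015266 tonnes
Metal lost to tailings:
= 135.2658 - 105.1015266
= 30.1643 tonnes


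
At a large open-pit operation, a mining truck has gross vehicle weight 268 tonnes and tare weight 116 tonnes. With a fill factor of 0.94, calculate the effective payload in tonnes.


142.88 tonnes

Maximum payload = gross - tare
= 268 - 116 = 152 tonnes
Effective payload = max payload * fill factor
= 152 * 0.94
= 142.88 tonnes


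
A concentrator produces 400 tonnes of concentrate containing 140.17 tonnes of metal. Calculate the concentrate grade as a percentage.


35.0425%

Grade = (metal in concentrate / concentrate mass) * 100
= (140.17 / 400) * 100
= 0.350425 * 100
= 35.0425%


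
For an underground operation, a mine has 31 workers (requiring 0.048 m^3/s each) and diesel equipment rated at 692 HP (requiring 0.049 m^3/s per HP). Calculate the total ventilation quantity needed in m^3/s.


Airflow for workers:
Q_people = 31 * 0.048 = 1.488 m^3/s
Airflow for diesel equipment:
Q_diesel = 692 * 0.049 = 33.908 m^3/s
Total ventilation:
Q_total = 1.488 + 33.908
= 35.396 m^3/s

35.396 m^3/s


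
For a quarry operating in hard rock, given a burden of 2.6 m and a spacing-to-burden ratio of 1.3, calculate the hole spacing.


3.38 m

Spacing = burden * ratio
= 2.6 * 1.3
= 3.38 m


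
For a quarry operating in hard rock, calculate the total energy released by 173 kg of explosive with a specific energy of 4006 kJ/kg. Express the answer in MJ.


Energy = mass * specific_energy / 1000
= 173 * 4006 / 1000
= 693038 / 1000
= 693.038 MJ

693.038 MJ


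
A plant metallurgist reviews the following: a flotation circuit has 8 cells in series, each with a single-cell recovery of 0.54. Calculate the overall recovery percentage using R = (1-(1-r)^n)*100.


99.7995%

Complement of single-cell recovery:
1 - r = 1 - 0.54 = 0.46
Raise to power n:
(1 - r)^8 = 0.46^8 = 0.002004761223
Overall recovery:
R = (1 - 0.002004761223) * 100
= 99.7995%


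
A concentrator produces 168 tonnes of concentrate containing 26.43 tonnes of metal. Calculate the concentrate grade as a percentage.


15.7321%

Grade = (metal in concentrate / concentrate mass) * 100
= (26.43 / 168) * 100
= 0.1573214286 * 100
= 15.7321%


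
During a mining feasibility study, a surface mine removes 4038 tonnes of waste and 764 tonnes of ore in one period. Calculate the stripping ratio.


Stripping ratio = waste tonnage / ore tonnage
= 4038 / 764
= 5.2853

5.2853


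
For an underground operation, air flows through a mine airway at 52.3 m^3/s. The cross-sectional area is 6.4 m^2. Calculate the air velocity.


Velocity = flow rate / cross-sectional area
= 52.3 / 6.4
= 8.1719 m/s

8.1719 m/s


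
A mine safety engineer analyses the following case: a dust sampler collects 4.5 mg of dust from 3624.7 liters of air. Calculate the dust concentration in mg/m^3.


Convert liters to m^3: 1 m^3 = 1000 L
Concentration = mass / volume * 1000
= 4.5 / 3624.7 * 1000
= 0.001241482054 * 1000
= 1.2415 mg/m^3

1.2415 mg/m^3


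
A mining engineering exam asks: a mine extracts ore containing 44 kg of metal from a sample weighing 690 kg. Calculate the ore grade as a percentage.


6.3768%

Ore grade = (metal mass / ore mass) * 100
= (44 / 690) * 100
= 0.06376811594 * 100
= 6.3768%


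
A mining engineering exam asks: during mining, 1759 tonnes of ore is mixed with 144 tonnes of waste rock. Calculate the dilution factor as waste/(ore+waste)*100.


Total material = ore + waste
= 1759 + 144 = 1903 tonnes
Dilution = waste / total * 100
= 144 / 1903 * 100
= 0.07566999475 * 100
= 7.567%

7.567%


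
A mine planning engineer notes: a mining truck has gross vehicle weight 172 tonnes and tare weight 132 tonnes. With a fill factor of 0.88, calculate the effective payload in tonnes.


35.2 tonnes

Maximum payload = gross - tare
= 172 - 132 = 40 tonnes
Effective payload = max payload * fill factor
= 40 * 0.88
= 35.2 tonnes


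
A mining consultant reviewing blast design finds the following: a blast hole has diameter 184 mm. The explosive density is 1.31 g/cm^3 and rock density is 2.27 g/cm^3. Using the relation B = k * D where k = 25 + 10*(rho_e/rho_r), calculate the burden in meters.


First, compute k:
rho_e / rho_r = 1.31 / 2.27 = 0.577092511
k = 25 + 10 * 0.577092511 = 30.77092511
Then, compute burden:
B = k * D / 1000 = 30.77092511 * 184 / 1000
= 5661.85022 / 1000
= 5.6619 m

5.6619 m


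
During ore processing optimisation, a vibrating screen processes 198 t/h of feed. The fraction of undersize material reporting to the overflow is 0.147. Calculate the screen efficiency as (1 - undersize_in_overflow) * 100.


Screen efficiency = (1 - fraction of undersize in overflow) * 100
= (1 - 0.147) * 100
= 0.853 * 100
= 85.3%

85.3%


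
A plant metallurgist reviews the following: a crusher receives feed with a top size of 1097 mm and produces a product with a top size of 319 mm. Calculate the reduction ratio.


Reduction ratio = feed size / product size
= 1097 / 319
= 3.4389

3.4389


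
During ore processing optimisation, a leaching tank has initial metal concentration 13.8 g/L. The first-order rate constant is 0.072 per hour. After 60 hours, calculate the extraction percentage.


98.67%

Compute the exponent:
-k * t = -0.072 * 60 = -4.32
Remaining concentration:
C = 13.8 * exp(-4.32)
= 13.8 * 0.01329988354
= 0.1835383929 g/L
Extracted = 13.8 - 0.1835383929 = 13.61646161 g/L
Extraction % = 13.61646161 / 13.8 * 100
= 98.67%


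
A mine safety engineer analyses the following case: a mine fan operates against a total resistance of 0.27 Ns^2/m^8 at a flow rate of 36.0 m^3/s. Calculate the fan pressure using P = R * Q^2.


Compute Q^2:
Q^2 = 36.0^2 = 1296.0
Compute pressure:
P = R * Q^2 = 0.27 * 1296.0
= 349.92 Pa

349.92 Pa


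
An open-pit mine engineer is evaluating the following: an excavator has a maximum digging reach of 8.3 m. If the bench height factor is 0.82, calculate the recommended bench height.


6.806 m

Bench height = reach * factor
= 8.3 * 0.82
= 6.806 m


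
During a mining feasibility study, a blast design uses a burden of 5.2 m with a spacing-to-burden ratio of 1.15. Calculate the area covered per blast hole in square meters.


First, find the spacing:
Spacing = burden * ratio = 5.2 * 1.15
= 5.98 m
Then, calculate the area:
Area = burden * spacing = 5.2 * 5.98
= 31.096 m^2

31.096 m^2


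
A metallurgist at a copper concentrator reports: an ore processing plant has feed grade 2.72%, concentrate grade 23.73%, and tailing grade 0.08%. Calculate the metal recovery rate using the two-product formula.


97.3871%

Using the two-product formula:
R = 100 * c * (f - t) / (f * (c - t))
Numerator = 100 * 23.73 * (2.72 - 0.08)
= 100 * 23.73 * 2.64
= 6264.72
Denominator = 2.72 * (23.73 - 0.08)
= 2.72 * 23.65
= 64.328
R = 6264.72 / 64.328
= 97.3871%


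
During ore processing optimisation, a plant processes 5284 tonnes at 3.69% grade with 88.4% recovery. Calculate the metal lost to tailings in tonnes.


Total metal in feed:
= 5284 * 3.69 / 100 = 194.9796 tonnes
Metal recovered:
= 194.9796 * 88.4 / 100 = 172.3619664 tonnes
Metal lost to tailings:
= 194.9796 - 172.3619664
= 22.6176 tonnes

22.6176 tonnes


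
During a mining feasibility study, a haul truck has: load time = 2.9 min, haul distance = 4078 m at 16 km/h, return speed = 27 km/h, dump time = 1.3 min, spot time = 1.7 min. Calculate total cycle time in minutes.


Convert haul speed to m/min: 16 * 1000/60 = 266.6666667 m/min
Haul time = 4078 / 266.6666667 = 15.2925 min
Convert return speed to m/min: 27 * 1000/60 = 450 m/min
Return time = 4078 / 450 = 9.062222222 min
Total cycle time:
= 2.9 + 15.2925 + 1.3 + 9.062222222 + 1.7
= 30.2547 min

30.2547 min


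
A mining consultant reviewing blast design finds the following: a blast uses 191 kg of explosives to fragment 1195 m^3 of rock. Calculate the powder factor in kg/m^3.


0.1598 kg/m^3

Powder factor = explosive mass / rock volume
= 191 / 1195
= 0.1598 kg/m^3


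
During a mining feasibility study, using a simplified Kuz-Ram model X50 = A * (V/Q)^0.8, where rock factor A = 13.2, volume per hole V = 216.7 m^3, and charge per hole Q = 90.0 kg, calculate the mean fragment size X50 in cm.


26.6604 cm

Compute V/Q:
V/Q = 216.7 / 90.0 = 2.407777778
Raise to the power 0.8:
(V/Q)^0.8 = 2.407777778^0.8 = 2.019729094
Multiply by A:
X50 = 13.2 * 2.019729094
= 26.6604 cm


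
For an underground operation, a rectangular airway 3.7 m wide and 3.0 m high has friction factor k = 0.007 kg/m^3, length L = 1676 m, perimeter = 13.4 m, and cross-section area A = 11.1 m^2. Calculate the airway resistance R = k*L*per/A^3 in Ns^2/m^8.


0.1149 Ns^2/m^8

Compute the numerator:
k * L * per = 0.007 * 1676 * 13.4
= 157.2088
Compute the denominator:
A^3 = 11.1^3 = 1367.631
Resistance:
R = 157.2088 / 1367.631
= 0.1149 Ns^2/m^8


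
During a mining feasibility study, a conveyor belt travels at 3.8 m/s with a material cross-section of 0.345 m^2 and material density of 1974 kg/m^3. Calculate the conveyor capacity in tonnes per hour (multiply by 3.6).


9316.4904 t/h

Volumetric flow = speed * area
= 3.8 * 0.345 = 1.311 m^3/s
Mass flow = volumetric * density
= 1.311 * 1974 = 2587.914 kg/s
Convert to t/h: multiply by 3.6
Capacity = 2587.914 * 3.6
= 9316.4904 t/h


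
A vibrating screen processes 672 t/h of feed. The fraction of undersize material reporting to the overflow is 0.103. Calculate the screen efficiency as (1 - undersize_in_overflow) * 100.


89.7%

Screen efficiency = (1 - fraction of undersize in overflow) * 100
= (1 - 0.103) * 100
= 0.897 * 100
= 89.7%


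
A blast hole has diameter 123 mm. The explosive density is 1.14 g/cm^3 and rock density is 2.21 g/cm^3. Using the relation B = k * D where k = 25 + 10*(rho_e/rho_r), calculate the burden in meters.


3.7095 m

First, compute k:
rho_e / rho_r = 1.14 / 2.21 = 0.5158371041
k = 25 + 10 * 0.5158371041 = 30.15837104
Then, compute burden:
B = k * D / 1000 = 30.15837104 * 123 / 1000
= 3709.479638 / 1000
= 3.7095 m


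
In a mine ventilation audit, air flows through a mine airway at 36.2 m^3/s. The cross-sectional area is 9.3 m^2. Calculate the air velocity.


Velocity = flow rate / cross-sectional area
= 36.2 / 9.3
= 3.8925 m/s

3.8925 m/s


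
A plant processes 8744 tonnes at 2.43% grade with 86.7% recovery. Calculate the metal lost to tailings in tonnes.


28.2597 tonnes

Total metal in feed:
= 8744 * 2.43 / 100 = 212.4792 tonnes
Metal recovered:
= 212.4792 * 86.7 / 100 = 184.2194664 tonnes
Metal lost to tailings:
= 212.4792 - 184.2194664
= 28.2597 tonnes


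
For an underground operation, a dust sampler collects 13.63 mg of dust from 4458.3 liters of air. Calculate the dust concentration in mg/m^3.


3.0572 mg/m^3

Convert liters to m^3: 1 m^3 = 1000 L
Concentration = mass / volume * 1000
= 13.63 / 4458.3 * 1000
= 0.003057219119 * 1000
= 3.0572 mg/m^3


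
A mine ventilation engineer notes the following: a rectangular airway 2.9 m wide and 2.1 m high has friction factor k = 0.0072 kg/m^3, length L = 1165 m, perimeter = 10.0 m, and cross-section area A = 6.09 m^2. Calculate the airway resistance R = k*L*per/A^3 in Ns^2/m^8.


0.3714 Ns^2/m^8

Compute the numerator:
k * L * per = 0.0072 * 1165 * 10.0
= 83.88
Compute the denominator:
A^3 = 6.09^3 = 225.866529
Resistance:
R = 83.88 / 225.866529
= 0.3714 Ns^2/m^8


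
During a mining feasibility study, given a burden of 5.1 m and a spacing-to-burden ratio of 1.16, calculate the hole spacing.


Spacing = burden * ratio
= 5.1 * 1.16
= 5.916 m

5.916 m


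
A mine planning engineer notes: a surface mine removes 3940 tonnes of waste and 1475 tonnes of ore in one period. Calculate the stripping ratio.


Stripping ratio = waste tonnage / ore tonnage
= 3940 / 1475
= 2.6712

2.6712


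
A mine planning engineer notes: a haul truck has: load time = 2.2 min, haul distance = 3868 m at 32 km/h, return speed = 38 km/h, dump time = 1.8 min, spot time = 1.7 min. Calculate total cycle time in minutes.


Convert haul speed to m/min: 32 * 1000/60 = 533.3333333 m/min
Haul time = 3868 / 533.3333333 = 7.2525 min
Convert return speed to m/min: 38 * 1000/60 = 633.3333333 m/min
Return time = 3868 / 633.3333333 = 6.107368421 min
Total cycle time:
= 2.2 + 7.2525 + 1.8 + 6.107368421 + 1.7
= 19.0599 min

19.0599 min


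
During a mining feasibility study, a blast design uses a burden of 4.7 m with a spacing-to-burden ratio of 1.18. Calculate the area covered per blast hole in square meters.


26.0662 m^2

First, find the spacing:
Spacing = burden * ratio = 4.7 * 1.18
= 5.546 m
Then, calculate the area:
Area = burden * spacing = 4.7 * 5.546
= 26.0662 m^2


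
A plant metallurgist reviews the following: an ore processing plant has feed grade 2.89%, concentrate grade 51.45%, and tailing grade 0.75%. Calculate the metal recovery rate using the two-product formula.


Using the two-product formula:
R = 100 * c * (f - t) / (f * (c - t))
Numerator = 100 * 51.45 * (2.89 - 0.75)
= 100 * 51.45 * 2.14
= 11010.3
Denominator = 2.89 * (51.45 - 0.75)
= 2.89 * 50.7
= 146.523
R = 11010.3 / 146.523
= 75.1438%

75.1438%


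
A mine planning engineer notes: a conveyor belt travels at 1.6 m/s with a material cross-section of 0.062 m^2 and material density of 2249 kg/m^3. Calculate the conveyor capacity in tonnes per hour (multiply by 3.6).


803.1629 t/h

Volumetric flow = speed * area
= 1.6 * 0.062 = 0.0992 m^3/s
Mass flow = volumetric * density
= 0.0992 * 2249 = 223.1008 kg/s
Convert to t/h: multiply by 3.6
Capacity = 223.1008 * 3.6
= 803.1629 t/h


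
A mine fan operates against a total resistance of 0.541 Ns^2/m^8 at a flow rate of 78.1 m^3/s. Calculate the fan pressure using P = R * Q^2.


3299.889 Pa

Compute Q^2:
Q^2 = 78.1^2 = 6099.61
Compute pressure:
P = R * Q^2 = 0.541 * 6099.61
= 3299.889 Pa


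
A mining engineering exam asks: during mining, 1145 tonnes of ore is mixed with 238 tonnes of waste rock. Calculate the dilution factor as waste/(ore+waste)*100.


17.209%

Total material = ore + waste
= 1145 + 238 = 1383 tonnes
Dilution = waste / total * 100
= 238 / 1383 * 100
= 0.1720896602 * 100
= 17.209%


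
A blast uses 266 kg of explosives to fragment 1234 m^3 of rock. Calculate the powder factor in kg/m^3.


Powder factor = explosive mass / rock volume
= 266 / 1234
= 0.2156 kg/m^3

0.2156 kg/m^3


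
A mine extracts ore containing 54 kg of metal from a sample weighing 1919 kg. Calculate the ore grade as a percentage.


2.814%

Ore grade = (metal mass / ore mass) * 100
= (54 / 1919) * 100
= 0.02813965607 * 100
= 2.814%


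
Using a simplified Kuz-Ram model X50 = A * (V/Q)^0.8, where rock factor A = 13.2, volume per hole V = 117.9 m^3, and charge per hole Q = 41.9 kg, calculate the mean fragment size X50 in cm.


30.2005 cm

Compute V/Q:
V/Q = 117.9 / 41.9 = 2.813842482
Raise to the power 0.8:
(V/Q)^0.8 = 2.813842482^0.8 = 2.287914684
Multiply by A:
X50 = 13.2 * 2.287914684
= 30.2005 cm


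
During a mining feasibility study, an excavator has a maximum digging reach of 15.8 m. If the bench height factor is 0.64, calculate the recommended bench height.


10.112 m

Bench height = reach * factor
= 15.8 * 0.64
= 10.112 m


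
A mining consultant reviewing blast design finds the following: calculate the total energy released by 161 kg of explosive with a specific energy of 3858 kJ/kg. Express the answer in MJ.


621.138 MJ

Energy = mass * specific_energy / 1000
= 161 * 3858 / 1000
= 621138 / 1000
= 621.138 MJ


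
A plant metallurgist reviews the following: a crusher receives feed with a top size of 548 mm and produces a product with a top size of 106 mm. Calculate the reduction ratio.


Reduction ratio = feed size / product size
= 548 / 106
= 5.1698

5.1698


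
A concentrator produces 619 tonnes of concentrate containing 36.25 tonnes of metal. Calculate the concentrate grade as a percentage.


5.8562%

Grade = (metal in concentrate / concentrate mass) * 100
= (36.25 / 619) * 100
= 0.05856219709 * 100
= 5.8562%


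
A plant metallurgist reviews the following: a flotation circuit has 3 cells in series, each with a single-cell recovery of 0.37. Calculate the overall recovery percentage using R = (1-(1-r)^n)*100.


74.9953%

Complement of single-cell recovery:
1 - r = 1 - 0.37 = 0.63
Raise to power n:
(1 - r)^3 = 0.63^3 = 0.250047
Overall recovery:
R = (1 - 0.250047) * 100
= 74.9953%


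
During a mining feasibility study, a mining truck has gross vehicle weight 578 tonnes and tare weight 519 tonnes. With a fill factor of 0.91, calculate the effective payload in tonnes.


Maximum payload = gross - tare
= 578 - 519 = 59 tonnes
Effective payload = max payload * fill factor
= 59 * 0.91
= 53.69 tonnes

53.69 tonnes


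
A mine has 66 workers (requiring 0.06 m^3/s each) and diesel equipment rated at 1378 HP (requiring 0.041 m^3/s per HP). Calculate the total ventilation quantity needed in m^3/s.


60.458 m^3/s

Airflow for workers:
Q_people = 66 * 0.06 = 3.96 m^3/s
Airflow for diesel equipment:
Q_diesel = 1378 * 0.041 = 56.498 m^3/s
Total ventilation:
Q_total = 3.96 + 56.498
= 60.458 m^3/s


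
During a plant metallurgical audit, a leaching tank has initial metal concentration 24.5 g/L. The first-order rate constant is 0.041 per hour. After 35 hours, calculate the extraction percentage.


76.1885%

Compute the exponent:
-k * t = -0.041 * 35 = -1.435
Remaining concentration:
C = 24.5 * exp(-1.435)
= 24.5 * 0.238115364
= 5.833826418 g/L
Extracted = 24.5 - 5.833826418 = 18.66617358 g/L
Extraction % = 18.66617358 / 24.5 * 100
= 76.1885%


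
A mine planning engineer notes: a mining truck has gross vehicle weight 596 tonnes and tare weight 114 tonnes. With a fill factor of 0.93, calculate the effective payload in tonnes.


448.26 tonnes

Maximum payload = gross - tare
= 596 - 114 = 482 tonnes
Effective payload = max payload * fill factor
= 482 * 0.93
= 448.26 tonnes


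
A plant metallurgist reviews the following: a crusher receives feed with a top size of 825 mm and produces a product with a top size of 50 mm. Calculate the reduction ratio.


16.5

Reduction ratio = feed size / product size
= 825 / 50
= 16.5


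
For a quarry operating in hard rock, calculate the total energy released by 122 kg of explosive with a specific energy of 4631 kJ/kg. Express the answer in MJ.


Energy = mass * specific_energy / 1000
= 122 * 4631 / 1000
= 564982 / 1000
= 564.982 MJ

564.982 MJ


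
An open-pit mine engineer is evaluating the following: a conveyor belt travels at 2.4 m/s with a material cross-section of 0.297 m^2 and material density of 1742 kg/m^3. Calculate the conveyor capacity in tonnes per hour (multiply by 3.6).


4470.1114 t/h

Volumetric flow = speed * area
= 2.4 * 0.297 = 0.7128 m^3/s
Mass flow = volumetric * density
= 0.7128 * 1742 = 1241.6976 kg/s
Convert to t/h: multiply by 3.6
Capacity = 1241.6976 * 3.6
= 4470.1114 t/h


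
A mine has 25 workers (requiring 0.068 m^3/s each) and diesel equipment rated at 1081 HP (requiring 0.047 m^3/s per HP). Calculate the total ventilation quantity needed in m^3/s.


52.507 m^3/s

Airflow for workers:
Q_people = 25 * 0.068 = 1.7 m^3/s
Airflow for diesel equipment:
Q_diesel = 1081 * 0.047 = 50.807 m^3/s
Total ventilation:
Q_total = 1.7 + 50.807
= 52.507 m^3/s


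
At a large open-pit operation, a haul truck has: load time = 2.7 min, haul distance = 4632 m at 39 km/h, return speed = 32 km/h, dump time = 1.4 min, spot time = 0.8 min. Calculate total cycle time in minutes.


Convert haul speed to m/min: 39 * 1000/60 = 650 m/min
Haul time = 4632 / 650 = 7.126153846 min
Convert return speed to m/min: 32 * 1000/60 = 533.3333333 m/min
Return time = 4632 / 533.3333333 = 8.685 min
Total cycle time:
= 2.7 + 7.126153846 + 1.4 + 8.685 + 0.8
= 20.7112 min

20.7112 min


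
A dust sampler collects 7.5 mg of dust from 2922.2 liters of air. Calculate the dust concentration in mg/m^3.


Convert liters to m^3: 1 m^3 = 1000 L
Concentration = mass / volume * 1000
= 7.5 / 2922.2 * 1000
= 0.002566559442 * 1000
= 2.5666 mg/m^3

2.5666 mg/m^3


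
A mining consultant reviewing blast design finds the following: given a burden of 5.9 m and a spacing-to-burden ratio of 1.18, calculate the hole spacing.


Spacing = burden * ratio
= 5.9 * 1.18
= 6.962 m

6.962 m


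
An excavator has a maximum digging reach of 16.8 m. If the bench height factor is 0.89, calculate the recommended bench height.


Bench height = reach * factor
= 16.8 * 0.89
= 14.952 m

14.952 m


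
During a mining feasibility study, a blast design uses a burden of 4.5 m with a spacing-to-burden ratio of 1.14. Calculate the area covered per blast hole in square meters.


First, find the spacing:
Spacing = burden * ratio = 4.5 * 1.14
= 5.13 m
Then, calculate the area:
Area = burden * spacing = 4.5 * 5.13
= 23.085 m^2

23.085 m^2


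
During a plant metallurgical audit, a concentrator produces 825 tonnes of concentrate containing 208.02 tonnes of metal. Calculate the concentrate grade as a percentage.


25.2145%

Grade = (metal in concentrate / concentrate mass) * 100
= (208.02 / 825) * 100
= 0.2521454545 * 100
= 25.2145%


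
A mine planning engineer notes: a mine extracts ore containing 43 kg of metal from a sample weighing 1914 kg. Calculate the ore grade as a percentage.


2.2466%

Ore grade = (metal mass / ore mass) * 100
= (43 / 1914) * 100
= 0.02246603971 * 100
= 2.2466%


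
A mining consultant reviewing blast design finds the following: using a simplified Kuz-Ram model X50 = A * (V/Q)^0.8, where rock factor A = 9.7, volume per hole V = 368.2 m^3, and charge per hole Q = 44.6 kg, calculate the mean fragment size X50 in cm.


52.5014 cm

Compute V/Q:
V/Q = 368.2 / 44.6 = 8.255605381
Raise to the power 0.8:
(V/Q)^0.8 = 8.255605381^0.8 = 5.412515342
Multiply by A:
X50 = 9.7 * 5.412515342
= 52.5014 cm


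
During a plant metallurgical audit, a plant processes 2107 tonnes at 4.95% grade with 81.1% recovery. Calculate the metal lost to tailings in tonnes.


19.712 tonnes

Total metal in feed:
= 2107 * 4.95 / 100 = 104.2965 tonnes
Metal recovered:
= 104.2965 * 81.1 / 100 = 84.5844615 tonnes
Metal lost to tailings:
= 104.2965 - 84.5844615
= 19.712 tonnes


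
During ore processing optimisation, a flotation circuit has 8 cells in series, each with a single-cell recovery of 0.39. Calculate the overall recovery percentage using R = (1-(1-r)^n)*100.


Complement of single-cell recovery:
1 - r = 1 - 0.39 = 0.61
Raise to power n:
(1 - r)^8 = 0.61^8 = 0.0191707313
Overall recovery:
R = (1 - 0.0191707313) * 100
= 98.0829%

98.0829%
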